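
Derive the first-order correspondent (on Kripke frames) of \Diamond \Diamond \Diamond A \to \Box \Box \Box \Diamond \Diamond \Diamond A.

This is a Sahlqvist (Geach-type) schema ◇^3□^0A → □^3◇^3A.
Minimal-valuation argument: fix x; take any y with xR^3y and any z with xR^3z. Set V(A) to the set of worlds R-reachable from y in exactly 0 steps. Then □^0A holds at y, so the antecedent holds at x; validity forces ◇^3A at z, giving a w with zR^3w and yR^0w.
First-order correspondent: \forall x \forall y \forall z ((x R^3 y \wedge x R^3 z) \to \exists w (y = w \wedge z R^3 w)).

\forall x \forall y \forall z ((x R^3 y \wedge x R^3 z) \to \exists w (y = w \wedge z R^3 w))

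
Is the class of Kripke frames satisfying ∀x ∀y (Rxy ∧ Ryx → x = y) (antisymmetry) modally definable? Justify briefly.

No — not modally definable

Any modally definable frame class is closed under surjective bounded morphisms.
The 8-cycle (worlds a,b,c,d,e,f,g,h with a→b→c→d→e→f→g→h→a) is antisymmetric. Sending even-indexed worlds to a and odd-indexed worlds to b is a surjective bounded morphism onto the two-world frame with a↔b, which is not antisymmetric.
Hence antisymmetry is not modally definable.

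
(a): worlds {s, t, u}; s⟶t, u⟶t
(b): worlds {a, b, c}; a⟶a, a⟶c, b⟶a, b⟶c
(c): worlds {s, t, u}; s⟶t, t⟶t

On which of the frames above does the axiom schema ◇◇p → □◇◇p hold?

The schema corresponds to a generalized confluence (Geach) condition: ∀x ∀y ∀z ((xR²y ∧ xRz) → ∃w (y = w ∧ zR²w)).
(a): condition met.
(b): fails — aR²a, aRc but no w with a=w and cR²w.
(c): condition met.
Valid on: (a), (c).

(a), (c)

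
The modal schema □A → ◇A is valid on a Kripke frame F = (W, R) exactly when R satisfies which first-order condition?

Suppose □A→◇A is valid. At any x set V(A)=W. Then □A at x, so ◇A at x, so x has a successor.
Conversely, any frame satisfying ∀x ∃y Rxy validates the schema.
So the correspondent is seriality.

seriality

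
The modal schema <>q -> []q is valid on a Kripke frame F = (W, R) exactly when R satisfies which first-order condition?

Partial functionality

Suppose ◇q→□q is valid. Take Rxy, Rxz and set V(q)={y}. Then ◇q at x, so □q at x, so q at z, i.e. z=y.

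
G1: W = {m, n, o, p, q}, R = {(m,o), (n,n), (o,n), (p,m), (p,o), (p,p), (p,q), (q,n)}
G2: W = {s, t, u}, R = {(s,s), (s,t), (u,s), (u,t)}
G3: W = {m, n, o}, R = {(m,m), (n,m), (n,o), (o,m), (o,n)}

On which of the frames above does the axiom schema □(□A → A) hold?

This is the axiom for shift-reflexivity; its first-order frame correspondent is ∀x ∀y (Rxy → Ryy).
G1: fails — Rpm but not Rmm.
G2: fails — Rut but not Rtt.
G3: fails — Ron but not Rnn.

none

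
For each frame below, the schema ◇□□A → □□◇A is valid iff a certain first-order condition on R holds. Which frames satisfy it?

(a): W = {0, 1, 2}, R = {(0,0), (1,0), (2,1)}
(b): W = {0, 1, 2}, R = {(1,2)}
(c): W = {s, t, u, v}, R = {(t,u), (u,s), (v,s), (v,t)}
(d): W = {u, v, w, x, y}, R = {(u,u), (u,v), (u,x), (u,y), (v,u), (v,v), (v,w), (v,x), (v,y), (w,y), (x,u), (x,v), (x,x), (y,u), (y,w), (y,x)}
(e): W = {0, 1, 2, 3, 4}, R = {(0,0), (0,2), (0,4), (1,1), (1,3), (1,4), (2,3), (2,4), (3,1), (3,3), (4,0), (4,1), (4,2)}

(a), (b), (e)

Frame correspondent (Sahlqvist): ∀x ∀y ∀z ((xRy ∧ xR²z) → ∃w (yR²w ∧ zRw)) — i.e. a generalized confluence (Geach) condition.
(a): holds.
(b): holds.
(c): fails — tRu, tR²s but no w with uR²w and sRw.
(d): fails — vRw, vR²w but no t with wR²t and wRt.
(e): holds.
Valid on: (a), (b), (e).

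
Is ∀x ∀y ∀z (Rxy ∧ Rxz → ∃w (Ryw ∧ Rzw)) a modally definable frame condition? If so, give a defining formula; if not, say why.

This is a Sahlqvist condition; the .2 axiom ◇□q → □◇q defines it.

Yes — defined by ◇□q → □◇q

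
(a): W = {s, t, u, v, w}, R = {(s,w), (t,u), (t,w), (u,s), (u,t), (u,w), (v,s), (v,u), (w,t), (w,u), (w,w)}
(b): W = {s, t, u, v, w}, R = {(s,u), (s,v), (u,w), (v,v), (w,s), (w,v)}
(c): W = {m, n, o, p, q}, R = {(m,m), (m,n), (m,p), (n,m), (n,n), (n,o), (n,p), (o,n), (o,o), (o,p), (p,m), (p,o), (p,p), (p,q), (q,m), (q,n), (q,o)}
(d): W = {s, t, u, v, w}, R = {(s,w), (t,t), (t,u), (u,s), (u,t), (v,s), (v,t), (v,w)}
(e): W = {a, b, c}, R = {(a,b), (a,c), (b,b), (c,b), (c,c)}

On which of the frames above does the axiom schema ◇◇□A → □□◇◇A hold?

(a), (c), (e)

Frame correspondent (Sahlqvist): ∀x ∀y ∀z ((xR²y ∧ xR²z) → ∃w (yRw ∧ zR²w)) — i.e. a generalized confluence (Geach) condition.
(a): condition met.
(b): fails — wR²u, wR²u but no w* with uRw* and uR²w*.
(c): condition met.
(d): fails — tR²s, tR²s but no w* with sRw* and sR²w*.
(e): condition met.
Valid on: (a), (c), (e).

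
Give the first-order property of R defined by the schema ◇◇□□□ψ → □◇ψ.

∀x ∀y ∀z ((xR²y ∧ xRz) → ∃w (yR³w ∧ zRw))

This is a Sahlqvist (Geach-type) schema ◇^2□^3ψ → □^1◇^1ψ.
First-order correspondent: ∀x ∀y ∀z ((xR²y ∧ xRz) → ∃w (yR³w ∧ zRw)).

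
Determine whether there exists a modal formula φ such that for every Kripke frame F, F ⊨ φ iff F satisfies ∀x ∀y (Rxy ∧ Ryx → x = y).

No

Any modally definable frame class is closed under surjective bounded morphisms.
The 6-cycle (worlds a,b,c,d,e,f with a→b→c→d→e→f→a) is antisymmetric. Sending even-indexed worlds to s and odd-indexed worlds to t is a surjective bounded morphism onto the two-world frame with s↔t, which is not antisymmetric.
So the class is not modally definable.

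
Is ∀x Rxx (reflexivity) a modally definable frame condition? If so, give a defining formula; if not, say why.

Yes: it is reflexivity, defined by the T schema □q → q.

Yes, by □q → q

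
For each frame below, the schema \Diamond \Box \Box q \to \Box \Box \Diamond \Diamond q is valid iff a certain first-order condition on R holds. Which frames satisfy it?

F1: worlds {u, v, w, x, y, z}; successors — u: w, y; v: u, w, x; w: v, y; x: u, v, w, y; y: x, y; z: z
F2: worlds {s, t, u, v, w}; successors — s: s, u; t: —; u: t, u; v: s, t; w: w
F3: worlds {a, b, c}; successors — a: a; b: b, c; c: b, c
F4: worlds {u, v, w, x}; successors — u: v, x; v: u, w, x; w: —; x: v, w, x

F1, F3

Frame correspondent (Sahlqvist): \forall x \forall y \forall z ((xRy \wedge x R^2 z) \to \exists w (y R^2 w \wedge z R^2 w)) — i.e. a generalized confluence (Geach) condition.
F1: holds.
F2: fails — sRs, sR²t but no w* with sR²w* and tR²w*.
F3: holds.
F4: fails — uRv, uR²w but no t with vR²t and wR²t.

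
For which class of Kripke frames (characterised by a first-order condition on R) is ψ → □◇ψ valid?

symmetry: ∀x ∀y (Rxy → Ryx)

Suppose ψ→□◇ψ is valid. Take Rxy and set V(ψ)={x}. Then ψ at x, so □◇ψ at x, so ◇ψ at y, so some z with Ryz has ψ; z=x, i.e. Ryx.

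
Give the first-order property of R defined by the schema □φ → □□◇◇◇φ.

∀x ∀z (xR²z → ∃w (xRw ∧ zR³w))

This is a Sahlqvist (Geach-type) schema ◇^0□^1φ → □^2◇^3φ.
Minimal-valuation argument: fix x; take any y with xR^0y and any z with xR^2z. Set V(φ) to the set of worlds R-reachable from y in exactly 1 step. Then □^1φ holds at y, so the antecedent holds at x; validity forces ◇^3φ at z, giving a w with zR^3w and yR^1w.
First-order correspondent: ∀x ∀z (xR²z → ∃w (xRw ∧ zR³w)).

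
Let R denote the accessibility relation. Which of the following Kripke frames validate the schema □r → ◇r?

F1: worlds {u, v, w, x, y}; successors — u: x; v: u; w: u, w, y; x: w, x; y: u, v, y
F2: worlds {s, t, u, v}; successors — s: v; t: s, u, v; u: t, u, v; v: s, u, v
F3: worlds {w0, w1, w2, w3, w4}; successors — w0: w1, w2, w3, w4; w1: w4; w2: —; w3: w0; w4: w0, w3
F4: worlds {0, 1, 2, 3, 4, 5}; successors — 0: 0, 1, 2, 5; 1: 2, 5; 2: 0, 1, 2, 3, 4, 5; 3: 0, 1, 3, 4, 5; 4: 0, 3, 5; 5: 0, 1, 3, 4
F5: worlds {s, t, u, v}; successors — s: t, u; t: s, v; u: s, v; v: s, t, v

Frame correspondent (Sahlqvist): ∀x ∃y Rxy — i.e. seriality.
F1: condition met.
F2: condition met.
F3: fails — world w2 has no successor.
F4: condition met.
F5: condition met.

F1, F2, F4, F5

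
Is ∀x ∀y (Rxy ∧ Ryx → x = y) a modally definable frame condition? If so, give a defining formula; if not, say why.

Not modally definable

If a class were modally definable it would be closed under surjective bounded morphisms (Goldblatt–Thomason).
The 8-cycle (worlds 0,1,2,3,4,5,6,7 with 0→1→2→3→4→5→6→7→0) is antisymmetric. Sending even-indexed worlds to • and odd-indexed worlds to ∘ is a surjective bounded morphism onto the two-world frame with •↔∘, which is not antisymmetric.
Hence antisymmetry is not modally definable.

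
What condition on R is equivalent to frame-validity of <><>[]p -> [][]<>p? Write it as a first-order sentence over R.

forall x forall y forall z ((x R^2 y & x R^2 z) -> exists w (yRw & zRw))

This is a Sahlqvist (Geach-type) schema ◇^2□^1p → □^2◇^1p.
First-order correspondent: forall x forall y forall z ((x R^2 y & x R^2 z) -> exists w (yRw & zRw)).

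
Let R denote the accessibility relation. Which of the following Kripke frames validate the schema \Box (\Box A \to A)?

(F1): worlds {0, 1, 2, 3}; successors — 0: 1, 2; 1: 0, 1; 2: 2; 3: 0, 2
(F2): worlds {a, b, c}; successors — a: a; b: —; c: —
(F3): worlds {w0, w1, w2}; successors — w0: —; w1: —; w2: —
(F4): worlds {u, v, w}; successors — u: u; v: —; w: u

Frame correspondent (Sahlqvist): \forall x \forall y (Rxy \to Ryy) — i.e. shift-reflexivity.
(F1): fails — R10 but not R00.
(F2): holds.
(F3): holds.
(F4): holds.
Valid on: (F2), (F3), (F4).

(F2), (F3), (F4)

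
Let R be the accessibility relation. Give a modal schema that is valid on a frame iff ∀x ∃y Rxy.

The condition is seriality. The D schema □r → ◇r defines it.

□r → ◇r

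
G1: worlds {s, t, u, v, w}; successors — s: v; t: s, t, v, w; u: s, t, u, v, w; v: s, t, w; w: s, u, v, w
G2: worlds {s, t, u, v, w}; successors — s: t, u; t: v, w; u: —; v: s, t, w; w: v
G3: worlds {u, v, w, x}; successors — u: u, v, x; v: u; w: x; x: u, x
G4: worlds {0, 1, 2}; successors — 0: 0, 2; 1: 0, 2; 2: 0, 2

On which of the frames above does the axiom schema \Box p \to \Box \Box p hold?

G4

This is the axiom for transitivity; its first-order frame correspondent is \forall x \forall y \forall z (Rxy \wedge Ryz \to Rxz).
G1: fails — Rvt and Rtv but not Rvv.
G2: fails — Rtv and Rvt but not Rtt.
G3: fails — Rwx and Rxu but not Rwu.
G4: holds.
Valid on: G4.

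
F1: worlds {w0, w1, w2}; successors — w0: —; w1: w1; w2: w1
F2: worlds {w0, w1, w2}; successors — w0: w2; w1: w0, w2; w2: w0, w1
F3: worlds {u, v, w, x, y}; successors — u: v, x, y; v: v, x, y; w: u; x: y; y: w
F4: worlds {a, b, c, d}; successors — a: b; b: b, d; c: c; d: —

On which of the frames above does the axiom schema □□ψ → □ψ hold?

F1, F4

The schema corresponds to density: ∀x ∀y (Rxy → ∃z (Rxz ∧ Rzy)).
F1: satisfies the condition.
F2: fails — Rw0w2 but no z with Rw0z and Rzw2.
F3: fails — Rwu but no z with Rwz and Rzu.
F4: satisfies the condition.
Valid on: F1, F4.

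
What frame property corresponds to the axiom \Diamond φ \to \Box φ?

Suppose ◇φ→□φ is valid. Take Rxy, Rxz and set V(φ)={y}. Then ◇φ at x, so □φ at x, so φ at z, i.e. z=y.

partial functionality: \forall x \forall y \forall z (Rxy \wedge Rxz \to y = z)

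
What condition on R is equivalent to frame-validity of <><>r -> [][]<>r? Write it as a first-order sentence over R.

This is a Sahlqvist (Geach-type) schema ◇^2□^0r → □^2◇^1r.
Minimal-valuation argument: fix x; take any y with xR^2y and any z with xR^2z. Set V(r) to the set of worlds R-reachable from y in exactly 0 steps. Then □^0r holds at y, so the antecedent holds at x; validity forces ◇^1r at z, giving a w with zR^1w and yR^0w.
First-order correspondent: forall x forall y forall z ((x R^2 y & x R^2 z) -> exists w (y = w & zRw)).

forall x forall y forall z ((x R^2 y & x R^2 z) -> exists w (y = w & zRw))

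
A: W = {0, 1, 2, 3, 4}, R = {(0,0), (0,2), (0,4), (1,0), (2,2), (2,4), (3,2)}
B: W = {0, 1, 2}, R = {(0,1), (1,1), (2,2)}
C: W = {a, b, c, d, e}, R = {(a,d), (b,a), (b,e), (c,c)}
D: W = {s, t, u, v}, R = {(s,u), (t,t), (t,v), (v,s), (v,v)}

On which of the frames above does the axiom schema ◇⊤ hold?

The schema corresponds to seriality: ∀x ∃y Rxy.
A: fails — world 4 has no successor.
B: condition met.
C: fails — world d has no successor.
D: fails — world u has no successor.

B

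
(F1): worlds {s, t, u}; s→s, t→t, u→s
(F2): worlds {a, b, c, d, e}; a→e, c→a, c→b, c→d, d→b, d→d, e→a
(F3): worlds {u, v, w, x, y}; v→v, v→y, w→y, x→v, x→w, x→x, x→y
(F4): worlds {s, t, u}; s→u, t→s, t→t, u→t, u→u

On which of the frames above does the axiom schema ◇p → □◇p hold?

The schema corresponds to the Euclidean property: ∀x ∀y ∀z (Rxy ∧ Rxz → Ryz).
(F1): ✓.
(F2): fails — Rae and Rae but not Ree.
(F3): fails — Rvy and Rvv but not Ryv.
(F4): fails — Rts and Rts but not Rss.

(F1)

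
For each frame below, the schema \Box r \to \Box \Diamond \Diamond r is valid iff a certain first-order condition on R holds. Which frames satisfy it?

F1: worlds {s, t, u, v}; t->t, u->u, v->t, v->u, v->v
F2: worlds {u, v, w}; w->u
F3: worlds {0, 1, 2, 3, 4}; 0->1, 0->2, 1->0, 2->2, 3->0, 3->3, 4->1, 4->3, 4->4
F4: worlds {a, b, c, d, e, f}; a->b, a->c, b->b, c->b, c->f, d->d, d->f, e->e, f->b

F1, F3

Frame correspondent (Sahlqvist): \forall x \forall z (xRz \to \exists w (xRw \wedge z R^2 w)) — i.e. a generalized confluence (Geach) condition.
F1: holds.
F2: fails — wRu but no t with wRt and uR²t.
F3: holds.
F4: fails — dRf but no w with dRw and fR²w.
Valid on: F1, F3.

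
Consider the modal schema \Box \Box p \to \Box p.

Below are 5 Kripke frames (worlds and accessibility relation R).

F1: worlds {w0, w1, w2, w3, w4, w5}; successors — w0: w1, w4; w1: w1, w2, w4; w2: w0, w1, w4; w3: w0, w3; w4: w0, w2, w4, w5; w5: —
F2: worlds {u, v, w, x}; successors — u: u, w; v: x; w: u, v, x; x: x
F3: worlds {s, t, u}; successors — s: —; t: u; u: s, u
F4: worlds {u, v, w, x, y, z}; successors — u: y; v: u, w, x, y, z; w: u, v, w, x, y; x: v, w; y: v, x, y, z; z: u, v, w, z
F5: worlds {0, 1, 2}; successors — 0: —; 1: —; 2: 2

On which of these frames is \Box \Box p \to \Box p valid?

F1, F3, F4, F5

Frame correspondent (Sahlqvist): \forall x \forall y (Rxy \to \exists z (Rxz \wedge Rzy)) — i.e. density.
F1: satisfies the condition.
F2: fails — Rwv but no z with Rwz and Rzv.
F3: satisfies the condition.
F4: satisfies the condition.
F5: satisfies the condition.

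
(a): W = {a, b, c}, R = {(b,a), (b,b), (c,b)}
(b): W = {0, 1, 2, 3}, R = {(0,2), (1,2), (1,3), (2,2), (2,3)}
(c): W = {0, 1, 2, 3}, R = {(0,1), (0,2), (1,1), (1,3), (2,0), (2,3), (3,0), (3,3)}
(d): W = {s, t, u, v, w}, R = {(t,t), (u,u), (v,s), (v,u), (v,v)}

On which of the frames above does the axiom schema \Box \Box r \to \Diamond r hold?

Frame correspondent (Sahlqvist): \forall x \exists w (x R^2 w \wedge xRw) — i.e. a generalized confluence (Geach) condition.
(a): fails — at a but no w with aR²w and aRw.
(b): fails — at 3 but no w with 3R²w and 3Rw.
(c): holds.
(d): fails — at s but no w* with sR²w* and sRw*.
Valid on: (c).

(c)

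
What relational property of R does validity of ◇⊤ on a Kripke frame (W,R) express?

Seriality

◇⊤ holds at w iff w has a successor, so frame-validity of ◇⊤ is exactly seriality. Equivalently via □r → ◇r:
Suppose □r→◇r is valid. At any x set V(r)=W. Then □r at x, so ◇r at x, so x has a successor.
The converse is a direct semantic check.
So the correspondent is seriality.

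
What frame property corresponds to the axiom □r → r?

This is the T axiom.
It corresponds to reflexivity: ∀x Rxx.

Reflexivity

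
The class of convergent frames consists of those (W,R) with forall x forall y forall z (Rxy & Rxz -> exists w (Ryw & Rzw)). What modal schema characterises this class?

This is convergence; the standard corresponding axiom is .2: ◇□r → □◇r.
Suppose ◇□r→□◇r is valid. Take Rxy, Rxz and set V(r)={w : Ryw}. Then □r at y so ◇□r at x, so □◇r at x, so ◇r at z, giving w with Rzw and Ryw.

◇□r → □◇r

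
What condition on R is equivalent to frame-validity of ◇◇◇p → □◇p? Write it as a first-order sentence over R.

This is a Sahlqvist (Geach-type) schema ◇^3□^0p → □^1◇^1p.
Minimal-valuation argument: fix x; take any y with xR^3y and any z with xR^1z. Set V(p) to the set of worlds R-reachable from y in exactly 0 steps. Then □^0p holds at y, so the antecedent holds at x; validity forces ◇^1p at z, giving a w with zR^1w and yR^0w.
First-order correspondent: ∀x ∀y ∀z ((xR³y ∧ xRz) → ∃w (y = w ∧ zRw)).

∀x ∀y ∀z ((xR³y ∧ xRz) → ∃w (y = w ∧ zRw))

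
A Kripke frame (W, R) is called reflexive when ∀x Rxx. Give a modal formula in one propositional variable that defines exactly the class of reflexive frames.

The condition is reflexivity. The T schema □s → s defines it.
Suppose □s→s is valid. At any x set V(s)={w : Rxw}. Then □s holds at x, so s holds at x, i.e. Rxx.

□s → s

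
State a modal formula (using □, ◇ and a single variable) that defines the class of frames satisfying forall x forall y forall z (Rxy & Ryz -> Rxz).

A defining formula is □s → □□s (the 4 axiom).
Suppose □s→□□s is valid. Take Rxy, Ryz and set V(s)={w : Rxw}. Then □s at x, so □□s at x, so □s at y, so s at z, i.e. Rxz.

□s → □□s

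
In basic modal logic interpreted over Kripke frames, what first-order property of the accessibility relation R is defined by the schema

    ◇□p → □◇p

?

This schema is the .2 axiom.
Its frame correspondent is convergence — ∀x ∀y ∀z (Rxy ∧ Rxz → ∃w (Ryw ∧ Rzw)).

Convergence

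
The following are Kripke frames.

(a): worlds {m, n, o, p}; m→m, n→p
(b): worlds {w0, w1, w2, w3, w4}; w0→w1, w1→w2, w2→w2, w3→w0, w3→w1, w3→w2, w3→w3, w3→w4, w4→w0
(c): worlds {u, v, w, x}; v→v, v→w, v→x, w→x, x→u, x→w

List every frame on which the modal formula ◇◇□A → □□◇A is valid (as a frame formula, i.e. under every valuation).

(a)

This is the axiom for a generalized confluence (Geach) condition; its first-order frame correspondent is ∀x ∀y ∀z ((xR²y ∧ xR²z) → ∃w (yRw ∧ zRw)).
(a): ✓.
(b): fails — w3R²w0, w3R²w1 but no w with w0Rw and w1Rw.
(c): fails — vR²u, vR²u but no t with uRt and uRt.
Valid on: (a).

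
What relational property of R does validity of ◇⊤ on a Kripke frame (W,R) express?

seriality

◇⊤ holds at w iff w has a successor, so frame-validity of ◇⊤ is exactly seriality. Equivalently via □q → ◇q:
Suppose □q→◇q is valid. At any x set V(q)=W. Then □q at x, so ◇q at x, so x has a successor.
Conversely, any frame satisfying ∀x ∃y Rxy validates the schema.
Frame condition: ∀x ∃y Rxy.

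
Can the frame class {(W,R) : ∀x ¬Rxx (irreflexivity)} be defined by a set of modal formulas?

Modal frame validity is preserved under surjective bounded morphisms.
The 5-cycle (worlds s,t,u,v,w with s→t→u→v→w→s) is irreflexive, and the map sending every world to a single reflexive point • is a surjective bounded morphism (forth: every edge maps to (•,•); back: every world has a successor). So any modal formula valid on the 5-cycle is also valid on the reflexive point, which is not irreflexive.
Hence irreflexivity is not modally definable.

No — not modally definable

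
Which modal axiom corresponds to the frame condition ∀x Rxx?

□ψ → ψ

A defining formula is □ψ → ψ (the T axiom).
Suppose □ψ→ψ is valid. At any x set V(ψ)={w : Rxw}. Then □ψ holds at x, so ψ holds at x, i.e. Rxx.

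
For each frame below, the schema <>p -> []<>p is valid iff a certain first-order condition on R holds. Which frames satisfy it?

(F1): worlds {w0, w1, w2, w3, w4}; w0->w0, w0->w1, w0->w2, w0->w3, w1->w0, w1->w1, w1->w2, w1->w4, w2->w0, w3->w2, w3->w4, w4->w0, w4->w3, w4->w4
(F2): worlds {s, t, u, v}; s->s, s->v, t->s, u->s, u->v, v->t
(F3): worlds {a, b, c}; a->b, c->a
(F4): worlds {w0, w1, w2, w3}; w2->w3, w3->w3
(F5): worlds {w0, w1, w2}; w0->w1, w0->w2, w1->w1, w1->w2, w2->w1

(F4)

Frame correspondent (Sahlqvist): forall x forall y forall z (Rxy & Rxz -> Ryz) — i.e. the Euclidean property.
(F1): fails — Rw0w1 and Rw0w3 but not Rw1w3.
(F2): fails — Rsv and Rsv but not Rvv.
(F3): fails — Rab and Rab but not Rbb.
(F4): condition met.
(F5): fails — Rw0w2 and Rw0w2 but not Rw2w2.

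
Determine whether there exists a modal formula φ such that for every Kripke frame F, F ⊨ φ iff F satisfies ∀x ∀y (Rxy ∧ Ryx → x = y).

If a class were modally definable it would be closed under surjective bounded morphisms (Goldblatt–Thomason).
The 6-cycle (worlds w0,w1,w2,w3,w4,w5 with w0→w1→w2→w3→w4→w5→w0) is antisymmetric. Sending even-indexed worlds to s and odd-indexed worlds to t is a surjective bounded morphism onto the two-world frame with s↔t, which is not antisymmetric.
So the class is not modally definable.

No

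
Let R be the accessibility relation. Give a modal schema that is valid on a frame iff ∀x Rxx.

□p → p

The condition is reflexivity. The T schema □p → p defines it.
Suppose □p→p is valid. At any x set V(p)={w : Rxw}. Then □p holds at x, so p holds at x, i.e. Rxx.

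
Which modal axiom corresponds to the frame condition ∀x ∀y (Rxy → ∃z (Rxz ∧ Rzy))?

□□ψ → □ψ

A defining formula is □□ψ → □ψ (the C4 axiom).
Suppose □□ψ→□ψ is valid. Take Rxy and set V(ψ)={w : xR²w}. Then □□ψ at x, so □ψ at x, so ψ at y, i.e. ∃z(Rxz∧Rzy).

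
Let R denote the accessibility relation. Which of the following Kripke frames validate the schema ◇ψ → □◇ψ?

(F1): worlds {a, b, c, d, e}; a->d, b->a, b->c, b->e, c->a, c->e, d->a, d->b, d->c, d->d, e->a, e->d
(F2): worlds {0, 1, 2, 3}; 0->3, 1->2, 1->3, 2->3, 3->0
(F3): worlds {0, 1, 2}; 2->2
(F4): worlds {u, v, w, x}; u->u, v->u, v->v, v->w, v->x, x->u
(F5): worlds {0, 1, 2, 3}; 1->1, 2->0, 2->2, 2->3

(F3)

This is the axiom for the Euclidean property; its first-order frame correspondent is ∀x ∀y ∀z (Rxy ∧ Rxz → Ryz).
(F1): fails — Rbc and Rbc but not Rcc.
(F2): fails — R03 and R03 but not R33.
(F3): condition met.
(F4): fails — Rvw and Rvv but not Rwv.
(F5): fails — R23 and R23 but not R33.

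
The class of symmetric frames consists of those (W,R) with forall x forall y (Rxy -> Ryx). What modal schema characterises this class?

This is symmetry; the standard corresponding axiom is B: p → □◇p.
Suppose p→□◇p is valid. Take Rxy and set V(p)={x}. Then p at x, so □◇p at x, so ◇p at y, so some z with Ryz has p; z=x, i.e. Ryx.

p → □◇p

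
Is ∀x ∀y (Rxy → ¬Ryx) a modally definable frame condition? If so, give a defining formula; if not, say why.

No — not modally definable

Modal frame validity is preserved under surjective bounded morphisms.
The 5-cycle (worlds 0,1,2,3,4 with 0→1→2→3→4→0) is asymmetric. Mapping every world to a single reflexive point • is a surjective bounded morphism, and the reflexive point is not asymmetric (R•• but asymmetry requires ¬R••).
So the class is not modally definable.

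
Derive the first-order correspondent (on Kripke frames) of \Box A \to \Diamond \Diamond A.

\forall x \exists w (xRw \wedge x R^2 w)

This is a Sahlqvist (Geach-type) schema ◇^0□^1A → □^0◇^2A.
Minimal-valuation argument: fix x; take any y with xR^0y and any z with xR^0z. Set V(A) to the set of worlds R-reachable from y in exactly 1 step. Then □^1A holds at y, so the antecedent holds at x; validity forces ◇^2A at z, giving a w with zR^2w and yR^1w.
First-order correspondent: \forall x \exists w (xRw \wedge x R^2 w).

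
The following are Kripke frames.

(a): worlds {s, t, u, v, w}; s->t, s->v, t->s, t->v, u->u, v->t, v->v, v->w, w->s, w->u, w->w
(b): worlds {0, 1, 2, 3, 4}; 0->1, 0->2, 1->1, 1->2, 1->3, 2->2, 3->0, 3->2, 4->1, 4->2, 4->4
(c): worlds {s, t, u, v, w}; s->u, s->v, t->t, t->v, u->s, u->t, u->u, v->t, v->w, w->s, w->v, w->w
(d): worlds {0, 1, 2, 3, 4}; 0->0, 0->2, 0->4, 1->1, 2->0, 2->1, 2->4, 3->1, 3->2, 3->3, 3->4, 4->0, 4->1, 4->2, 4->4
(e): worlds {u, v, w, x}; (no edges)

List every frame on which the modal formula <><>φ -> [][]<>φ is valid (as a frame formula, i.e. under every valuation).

(e)

Frame correspondent (Sahlqvist): forall x forall y forall z ((x R^2 y & x R^2 z) -> exists w (y = w & zRw)) — i.e. a generalized confluence (Geach) condition.
(a): fails — sR²s, sR²s but no w* with s=w* and sRw*.
(b): fails — 0R²1, 0R²2 but no w with 1=w and 2Rw.
(c): fails — sR²s, sR²s but no w* with s=w* and sRw*.
(d): fails — 0R²0, 0R²1 but no w with 0=w and 1Rw.
(e): holds.
Valid on: (e).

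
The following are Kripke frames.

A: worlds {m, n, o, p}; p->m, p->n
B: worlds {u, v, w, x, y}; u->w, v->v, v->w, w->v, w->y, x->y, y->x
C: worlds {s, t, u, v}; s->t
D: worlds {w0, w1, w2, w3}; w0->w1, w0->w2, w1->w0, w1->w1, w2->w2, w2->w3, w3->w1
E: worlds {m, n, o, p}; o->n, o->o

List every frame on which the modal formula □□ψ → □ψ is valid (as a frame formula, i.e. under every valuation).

D, E

This is the axiom for density; its first-order frame correspondent is ∀x ∀y (Rxy → ∃z (Rxz ∧ Rzy)).
A: fails — Rpm but no z with Rpz and Rzm.
B: fails — Ryx but no z with Ryz and Rzx.
C: fails — Rst but no z with Rsz and Rzt.
D: satisfies the condition.
E: satisfies the condition.
Valid on: D, E.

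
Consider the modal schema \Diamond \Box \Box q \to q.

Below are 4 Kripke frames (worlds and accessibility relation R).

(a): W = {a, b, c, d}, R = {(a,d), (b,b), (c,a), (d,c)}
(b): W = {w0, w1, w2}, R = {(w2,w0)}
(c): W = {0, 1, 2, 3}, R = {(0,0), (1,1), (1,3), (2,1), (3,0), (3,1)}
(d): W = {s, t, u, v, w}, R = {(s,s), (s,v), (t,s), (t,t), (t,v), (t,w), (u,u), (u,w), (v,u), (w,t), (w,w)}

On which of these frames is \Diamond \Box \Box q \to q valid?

This is the axiom for a generalized confluence (Geach) condition; its first-order frame correspondent is \forall x \forall y (xRy \to \exists w (y R^2 w \wedge x = w)).
(a): satisfies the condition.
(b): fails — w2Rw0 but no w with w0R²w and w2=w.
(c): fails — 2R1 but no w with 1R²w and 2=w.
(d): fails — sRv but no w* with vR²w* and s=w*.
Valid on: (a).

(a)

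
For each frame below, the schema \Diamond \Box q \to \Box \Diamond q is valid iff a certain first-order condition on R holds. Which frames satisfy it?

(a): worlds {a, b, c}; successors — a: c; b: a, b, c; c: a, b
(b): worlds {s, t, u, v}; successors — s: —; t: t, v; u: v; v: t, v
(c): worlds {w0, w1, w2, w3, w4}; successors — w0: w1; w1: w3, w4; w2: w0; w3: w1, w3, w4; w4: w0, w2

Frame correspondent (Sahlqvist): \forall x \forall y \forall z (Rxy \wedge Rxz \to \exists w (Ryw \wedge Rzw)) — i.e. convergence.
(a): fails — Rbc and Rba but c and a have no common successor.
(b): condition met.
(c): fails — Rw1w3 and Rw1w4 but w3 and w4 have no common successor.

(b)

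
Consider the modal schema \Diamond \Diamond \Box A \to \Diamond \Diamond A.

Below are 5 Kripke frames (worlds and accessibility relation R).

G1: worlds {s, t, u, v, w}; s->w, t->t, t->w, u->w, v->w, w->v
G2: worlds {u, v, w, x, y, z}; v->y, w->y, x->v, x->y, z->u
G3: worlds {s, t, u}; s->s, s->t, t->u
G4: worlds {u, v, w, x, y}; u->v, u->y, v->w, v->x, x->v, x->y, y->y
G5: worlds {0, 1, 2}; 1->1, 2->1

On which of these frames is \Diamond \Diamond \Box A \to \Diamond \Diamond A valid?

Frame correspondent (Sahlqvist): \forall x \forall y (x R^2 y \to \exists w (yRw \wedge x R^2 w)) — i.e. a generalized confluence (Geach) condition.
G1: fails — sR²v but no w* with vRw* and sR²w*.
G2: fails — xR²y but no t with yRt and xR²t.
G3: fails — sR²u but no w with uRw and sR²w.
G4: fails — uR²w but no t with wRt and uR²t.
G5: satisfies the condition.
Valid on: G5.

G5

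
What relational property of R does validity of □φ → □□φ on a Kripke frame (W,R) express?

Suppose □φ→□□φ is valid. Take Rxy, Ryz and set V(φ)={w : Rxw}. Then □φ at x, so □□φ at x, so □φ at y, so φ at z, i.e. Rxz.
Conversely, on a frame with transitivity the schema holds at every world under every valuation.
So the correspondent is transitivity.

transitivity: ∀x ∀y ∀z (Rxy ∧ Ryz → Rxz)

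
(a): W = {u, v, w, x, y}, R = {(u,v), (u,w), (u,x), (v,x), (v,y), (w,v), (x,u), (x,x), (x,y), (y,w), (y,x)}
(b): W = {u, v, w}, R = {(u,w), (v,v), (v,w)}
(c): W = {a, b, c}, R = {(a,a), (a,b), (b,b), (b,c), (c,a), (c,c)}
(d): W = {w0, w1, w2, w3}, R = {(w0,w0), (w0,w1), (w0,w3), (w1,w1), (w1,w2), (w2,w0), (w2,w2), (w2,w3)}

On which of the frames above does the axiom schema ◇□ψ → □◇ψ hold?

This is the axiom for convergence; its first-order frame correspondent is ∀x ∀y ∀z (Rxy ∧ Rxz → ∃w (Ryw ∧ Rzw)).
(a): fails — Ruv and Ruw but v and w have no common successor.
(b): fails — Ruw and Ruw but w and w have no common successor.
(c): condition met.
(d): fails — Rw0w1 and Rw0w3 but w1 and w3 have no common successor.
Valid on: (c).

(c)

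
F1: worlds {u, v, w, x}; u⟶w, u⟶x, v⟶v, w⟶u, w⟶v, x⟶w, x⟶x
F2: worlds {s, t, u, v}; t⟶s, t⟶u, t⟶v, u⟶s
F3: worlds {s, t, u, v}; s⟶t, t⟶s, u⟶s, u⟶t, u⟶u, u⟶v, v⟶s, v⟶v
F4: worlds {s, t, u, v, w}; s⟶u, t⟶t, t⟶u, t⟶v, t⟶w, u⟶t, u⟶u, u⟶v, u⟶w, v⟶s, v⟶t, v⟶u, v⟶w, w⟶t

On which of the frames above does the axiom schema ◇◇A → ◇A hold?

F2

The schema corresponds to transitivity: ∀x ∀y ∀z (Rxy ∧ Ryz → Rxz).
F1: fails — Rxw and Rwu but not Rxu.
F2: condition met.
F3: fails — Rts and Rst but not Rtt.
F4: fails — Ruv and Rvs but not Rus.
Valid on: F2.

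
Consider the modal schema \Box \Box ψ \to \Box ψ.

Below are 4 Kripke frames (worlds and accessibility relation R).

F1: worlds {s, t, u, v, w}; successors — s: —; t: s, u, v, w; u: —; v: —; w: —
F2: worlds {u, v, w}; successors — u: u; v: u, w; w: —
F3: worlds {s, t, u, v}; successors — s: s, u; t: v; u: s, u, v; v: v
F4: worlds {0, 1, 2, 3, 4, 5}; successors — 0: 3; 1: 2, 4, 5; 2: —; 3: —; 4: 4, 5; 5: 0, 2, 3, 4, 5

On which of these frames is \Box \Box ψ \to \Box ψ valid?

F3

Frame correspondent (Sahlqvist): \forall x \forall y (Rxy \to \exists z (Rxz \wedge Rzy)) — i.e. density.
F1: fails — Rtu but no z with Rtz and Rzu.
F2: fails — Rvw but no z with Rvz and Rzw.
F3: ✓.
F4: fails — R03 but no z with R0z and Rz3.
Valid on: F3.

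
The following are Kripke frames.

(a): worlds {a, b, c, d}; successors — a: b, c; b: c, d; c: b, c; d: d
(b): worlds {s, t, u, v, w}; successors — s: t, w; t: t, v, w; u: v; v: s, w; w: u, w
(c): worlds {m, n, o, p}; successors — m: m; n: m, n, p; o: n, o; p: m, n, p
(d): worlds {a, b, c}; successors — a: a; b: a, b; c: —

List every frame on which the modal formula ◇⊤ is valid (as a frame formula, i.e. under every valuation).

(a), (b), (c)

This is the axiom for seriality; its first-order frame correspondent is ∀x ∃y Rxy.
(a): satisfies the condition.
(b): satisfies the condition.
(c): satisfies the condition.
(d): fails — world c has no successor.
Valid on: (a), (b), (c).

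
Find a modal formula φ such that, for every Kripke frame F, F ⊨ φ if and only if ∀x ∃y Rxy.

This is seriality; the standard corresponding axiom is D: □p → ◇p.
Suppose □p→◇p is valid. At any x set V(p)=W. Then □p at x, so ◇p at x, so x has a successor.

□p → ◇p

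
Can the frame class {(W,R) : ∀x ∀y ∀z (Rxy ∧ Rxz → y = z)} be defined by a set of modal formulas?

The condition is partial functionality. A defining modal formula is ◇r → □r.
Suppose ◇r→□r is valid. Take Rxy, Rxz and set V(r)={y}. Then ◇r at x, so □r at x, so r at z, i.e. z=y.

Yes — defined by ◇r → □r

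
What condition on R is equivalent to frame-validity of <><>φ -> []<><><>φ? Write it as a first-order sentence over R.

This is a Sahlqvist (Geach-type) schema ◇^2□^0φ → □^1◇^3φ.
First-order correspondent: forall x forall y forall z ((x R^2 y & xRz) -> exists w (y = w & z R^3 w)).

forall x forall y forall z ((x R^2 y & xRz) -> exists w (y = w & z R^3 w))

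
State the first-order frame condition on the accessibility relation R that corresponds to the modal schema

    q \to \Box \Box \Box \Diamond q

This is a Sahlqvist (Geach-type) schema ◇^0□^0q → □^3◇^1q.
First-order correspondent: \forall x \forall z (x R^3 z \to \exists w (x = w \wedge zRw)).

\forall x \forall z (x R^3 z \to \exists w (x = w \wedge zRw))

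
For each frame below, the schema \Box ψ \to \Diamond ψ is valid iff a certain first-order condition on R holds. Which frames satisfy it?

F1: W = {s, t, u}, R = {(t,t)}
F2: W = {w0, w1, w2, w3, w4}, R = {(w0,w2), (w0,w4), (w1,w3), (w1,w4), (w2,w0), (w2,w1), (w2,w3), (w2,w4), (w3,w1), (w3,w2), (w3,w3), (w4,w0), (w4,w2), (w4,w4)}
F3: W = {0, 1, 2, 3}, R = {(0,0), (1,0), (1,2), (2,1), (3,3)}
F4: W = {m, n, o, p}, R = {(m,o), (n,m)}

F2, F3

Frame correspondent (Sahlqvist): \forall x \exists y Rxy — i.e. seriality.
F1: fails — world s has no successor.
F2: holds.
F3: holds.
F4: fails — world o has no successor.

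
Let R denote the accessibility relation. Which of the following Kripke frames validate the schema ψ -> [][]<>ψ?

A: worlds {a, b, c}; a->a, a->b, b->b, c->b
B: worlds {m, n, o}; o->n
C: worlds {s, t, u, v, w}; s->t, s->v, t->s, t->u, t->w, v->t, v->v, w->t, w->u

Frame correspondent (Sahlqvist): forall x forall z (x R^2 z -> exists w (x = w & zRw)) — i.e. a generalized confluence (Geach) condition.
A: fails — aR²b but no w with a=w and bRw.
B: ✓.
C: fails — sR²s but no w* with s=w* and sRw*.
Valid on: B.

B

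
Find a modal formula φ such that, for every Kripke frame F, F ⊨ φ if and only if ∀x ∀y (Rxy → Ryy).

This is shift-reflexivity; the standard corresponding axiom is T□: □(□r → r).
Suppose □(□r→r) is valid. Take Rxy and set V(r)={w : Ryw}. Then at y, □r holds; since □(□r→r) at x, □r→r at y, so r at y, i.e. Ryy.

□(□r → r)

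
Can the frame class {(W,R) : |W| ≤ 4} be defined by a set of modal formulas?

No

Any modally definable frame class is closed under disjoint unions.
Any modal formula valid on each of 5 disjoint one-world frames is valid on their disjoint union (validity is preserved under disjoint unions). Each one-world frame has |W|=1≤4, but the union has |W|=5.
So the class is not modally definable.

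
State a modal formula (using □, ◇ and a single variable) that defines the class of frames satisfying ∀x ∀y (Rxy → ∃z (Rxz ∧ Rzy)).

□□ψ → □ψ

The condition is density. The C4 schema □□ψ → □ψ defines it.
Suppose □□ψ→□ψ is valid. Take Rxy and set V(ψ)={w : xR²w}. Then □□ψ at x, so □ψ at x, so ψ at y, i.e. ∃z(Rxz∧Rzy).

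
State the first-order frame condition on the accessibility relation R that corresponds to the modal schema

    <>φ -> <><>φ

This is a Sahlqvist (Geach-type) schema ◇^1□^0φ → □^0◇^2φ.
First-order correspondent: forall x forall y (xRy -> exists w (y = w & x R^2 w)).

forall x forall y (xRy -> exists w (y = w & x R^2 w))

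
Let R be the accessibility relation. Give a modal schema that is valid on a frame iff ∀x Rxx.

The condition is reflexivity. The T schema □ψ → ψ defines it.
Suppose □ψ→ψ is valid. At any x set V(ψ)={w : Rxw}. Then □ψ holds at x, so ψ holds at x, i.e. Rxx.

□ψ → ψ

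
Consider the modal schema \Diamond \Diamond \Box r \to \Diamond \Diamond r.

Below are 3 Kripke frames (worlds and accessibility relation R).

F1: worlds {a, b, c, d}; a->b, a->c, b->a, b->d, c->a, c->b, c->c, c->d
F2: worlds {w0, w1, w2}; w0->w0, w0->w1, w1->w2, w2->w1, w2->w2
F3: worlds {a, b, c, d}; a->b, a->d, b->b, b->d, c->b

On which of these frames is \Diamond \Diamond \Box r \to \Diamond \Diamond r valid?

F2

This is the axiom for a generalized confluence (Geach) condition; its first-order frame correspondent is \forall x \forall y (x R^2 y \to \exists w (yRw \wedge x R^2 w)).
F1: fails — aR²d but no w with dRw and aR²w.
F2: condition met.
F3: fails — aR²d but no w with dRw and aR²w.
Valid on: F2.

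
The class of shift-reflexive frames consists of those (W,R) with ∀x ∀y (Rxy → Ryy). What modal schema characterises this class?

A defining formula is □(□s → s) (the T□ axiom).
Suppose □(□s→s) is valid. Take Rxy and set V(s)={w : Ryw}. Then at y, □s holds; since □(□s→s) at x, □s→s at y, so s at y, i.e. Ryy.

□(□s → s)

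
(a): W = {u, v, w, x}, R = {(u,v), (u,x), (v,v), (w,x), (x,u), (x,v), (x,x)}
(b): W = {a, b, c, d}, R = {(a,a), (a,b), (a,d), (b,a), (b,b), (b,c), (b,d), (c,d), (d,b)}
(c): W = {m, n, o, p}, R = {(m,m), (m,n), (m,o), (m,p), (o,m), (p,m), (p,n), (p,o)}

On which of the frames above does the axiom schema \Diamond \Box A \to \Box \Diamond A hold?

(a)

Frame correspondent (Sahlqvist): \forall x \forall y \forall z (Rxy \wedge Rxz \to \exists w (Ryw \wedge Rzw)) — i.e. convergence.
(a): holds.
(b): fails — Rbc and Rbd but c and d have no common successor.
(c): fails — Rmo and Rmn but o and n have no common successor.
Valid on: (a).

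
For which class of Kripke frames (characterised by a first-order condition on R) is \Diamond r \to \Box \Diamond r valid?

This is the 5 axiom.
It corresponds to the Euclidean property: \forall x \forall y \forall z (Rxy \wedge Rxz \to Ryz).

the Euclidean property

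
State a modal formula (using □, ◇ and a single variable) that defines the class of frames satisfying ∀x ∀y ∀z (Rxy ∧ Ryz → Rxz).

This is transitivity; the standard corresponding axiom is 4: □ψ → □□ψ.
Suppose □ψ→□□ψ is valid. Take Rxy, Ryz and set V(ψ)={w : Rxw}. Then □ψ at x, so □□ψ at x, so □ψ at y, so ψ at z, i.e. Rxz.

□ψ → □□ψ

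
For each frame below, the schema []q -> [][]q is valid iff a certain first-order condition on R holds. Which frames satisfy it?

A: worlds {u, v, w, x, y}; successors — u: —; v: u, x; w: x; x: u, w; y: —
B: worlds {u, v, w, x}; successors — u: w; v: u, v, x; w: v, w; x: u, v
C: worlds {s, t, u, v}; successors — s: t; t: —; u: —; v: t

C

Frame correspondent (Sahlqvist): forall x forall y forall z (Rxy & Ryz -> Rxz) — i.e. transitivity.
A: fails — Rxw and Rwx but not Rxx.
B: fails — Ruw and Rwv but not Ruv.
C: ✓.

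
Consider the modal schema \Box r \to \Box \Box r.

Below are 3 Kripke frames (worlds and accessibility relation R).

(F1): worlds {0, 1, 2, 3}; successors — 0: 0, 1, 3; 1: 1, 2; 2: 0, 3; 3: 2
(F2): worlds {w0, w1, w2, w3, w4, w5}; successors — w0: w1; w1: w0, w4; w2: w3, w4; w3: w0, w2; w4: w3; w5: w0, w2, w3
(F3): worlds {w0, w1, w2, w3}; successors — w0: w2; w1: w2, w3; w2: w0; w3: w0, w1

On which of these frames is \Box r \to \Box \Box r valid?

none

Frame correspondent (Sahlqvist): \forall x \forall y \forall z (Rxy \wedge Ryz \to Rxz) — i.e. transitivity.
(F1): fails — R32 and R23 but not R33.
(F2): fails — Rw1w0 and Rw0w1 but not Rw1w1.
(F3): fails — Rw1w2 and Rw2w0 but not Rw1w0.
Valid on no frame.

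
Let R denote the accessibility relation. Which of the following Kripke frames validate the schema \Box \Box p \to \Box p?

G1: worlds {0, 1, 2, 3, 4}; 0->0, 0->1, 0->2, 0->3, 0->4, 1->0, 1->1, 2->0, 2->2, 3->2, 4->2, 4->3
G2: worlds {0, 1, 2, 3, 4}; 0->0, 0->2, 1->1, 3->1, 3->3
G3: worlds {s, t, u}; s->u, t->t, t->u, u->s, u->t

G2

This is the axiom for density; its first-order frame correspondent is \forall x \forall y (Rxy \to \exists z (Rxz \wedge Rzy)).
G1: fails — R43 but no z with R4z and Rz3.
G2: condition met.
G3: fails — Rus but no z with Ruz and Rzs.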